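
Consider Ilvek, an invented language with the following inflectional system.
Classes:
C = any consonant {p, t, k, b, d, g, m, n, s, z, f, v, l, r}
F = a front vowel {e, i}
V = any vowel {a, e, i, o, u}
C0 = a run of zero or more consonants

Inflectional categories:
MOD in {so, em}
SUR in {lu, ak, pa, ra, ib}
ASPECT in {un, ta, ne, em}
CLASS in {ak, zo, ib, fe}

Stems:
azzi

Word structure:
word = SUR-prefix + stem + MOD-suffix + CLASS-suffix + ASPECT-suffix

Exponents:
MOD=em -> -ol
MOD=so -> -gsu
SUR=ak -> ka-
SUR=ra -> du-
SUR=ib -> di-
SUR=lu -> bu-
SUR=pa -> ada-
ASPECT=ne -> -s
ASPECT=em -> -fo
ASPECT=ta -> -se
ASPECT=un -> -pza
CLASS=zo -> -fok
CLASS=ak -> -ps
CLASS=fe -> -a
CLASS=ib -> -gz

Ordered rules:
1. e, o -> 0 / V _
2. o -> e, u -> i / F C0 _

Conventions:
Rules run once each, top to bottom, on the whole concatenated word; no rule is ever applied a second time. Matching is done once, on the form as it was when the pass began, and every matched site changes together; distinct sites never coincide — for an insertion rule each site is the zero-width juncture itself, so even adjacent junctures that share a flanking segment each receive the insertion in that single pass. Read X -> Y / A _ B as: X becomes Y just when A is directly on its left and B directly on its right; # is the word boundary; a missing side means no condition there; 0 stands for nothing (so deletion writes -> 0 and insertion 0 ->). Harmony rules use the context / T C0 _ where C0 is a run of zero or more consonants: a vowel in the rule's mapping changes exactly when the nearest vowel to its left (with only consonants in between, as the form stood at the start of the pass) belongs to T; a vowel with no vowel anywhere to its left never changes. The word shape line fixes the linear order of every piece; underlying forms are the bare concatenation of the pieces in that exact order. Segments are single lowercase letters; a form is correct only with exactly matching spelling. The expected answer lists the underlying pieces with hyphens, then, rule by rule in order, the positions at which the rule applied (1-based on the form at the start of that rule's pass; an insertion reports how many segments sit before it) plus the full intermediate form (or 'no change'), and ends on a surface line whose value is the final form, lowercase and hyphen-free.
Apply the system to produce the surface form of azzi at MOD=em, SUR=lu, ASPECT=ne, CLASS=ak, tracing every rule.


underlying: bu-azzi-ol-ps-s
1. e, o -> 0 / V _: fires at position(s) 7: buazzilpss
2. o -> e, u -> i / F C0 _: no change
surface: buazzilpss


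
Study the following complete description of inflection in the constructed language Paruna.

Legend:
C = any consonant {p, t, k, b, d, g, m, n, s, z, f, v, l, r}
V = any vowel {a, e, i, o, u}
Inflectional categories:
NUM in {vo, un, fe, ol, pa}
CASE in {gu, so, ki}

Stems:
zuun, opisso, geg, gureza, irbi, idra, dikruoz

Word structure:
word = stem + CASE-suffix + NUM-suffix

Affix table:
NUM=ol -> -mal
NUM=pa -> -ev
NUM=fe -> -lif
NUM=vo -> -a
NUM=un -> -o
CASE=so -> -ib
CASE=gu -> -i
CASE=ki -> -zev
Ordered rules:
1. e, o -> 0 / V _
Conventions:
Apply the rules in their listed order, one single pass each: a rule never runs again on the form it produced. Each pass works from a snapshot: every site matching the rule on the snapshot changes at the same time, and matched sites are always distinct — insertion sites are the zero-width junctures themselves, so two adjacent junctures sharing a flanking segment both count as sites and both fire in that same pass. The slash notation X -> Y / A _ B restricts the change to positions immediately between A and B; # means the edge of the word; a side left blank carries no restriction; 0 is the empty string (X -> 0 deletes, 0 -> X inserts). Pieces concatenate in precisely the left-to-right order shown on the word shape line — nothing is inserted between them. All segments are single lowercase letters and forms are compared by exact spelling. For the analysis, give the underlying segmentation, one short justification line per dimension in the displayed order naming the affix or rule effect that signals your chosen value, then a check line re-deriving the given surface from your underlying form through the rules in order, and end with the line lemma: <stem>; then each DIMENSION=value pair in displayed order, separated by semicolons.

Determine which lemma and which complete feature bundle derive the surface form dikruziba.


underlying: dikruoz-ib-a
NUM=vo - signalled by the affix -a
CASE=so - signalled by the affix -ib
check: dikruoziba -> dikruziba
lemma: dikruoz; NUM=vo; CASE=so


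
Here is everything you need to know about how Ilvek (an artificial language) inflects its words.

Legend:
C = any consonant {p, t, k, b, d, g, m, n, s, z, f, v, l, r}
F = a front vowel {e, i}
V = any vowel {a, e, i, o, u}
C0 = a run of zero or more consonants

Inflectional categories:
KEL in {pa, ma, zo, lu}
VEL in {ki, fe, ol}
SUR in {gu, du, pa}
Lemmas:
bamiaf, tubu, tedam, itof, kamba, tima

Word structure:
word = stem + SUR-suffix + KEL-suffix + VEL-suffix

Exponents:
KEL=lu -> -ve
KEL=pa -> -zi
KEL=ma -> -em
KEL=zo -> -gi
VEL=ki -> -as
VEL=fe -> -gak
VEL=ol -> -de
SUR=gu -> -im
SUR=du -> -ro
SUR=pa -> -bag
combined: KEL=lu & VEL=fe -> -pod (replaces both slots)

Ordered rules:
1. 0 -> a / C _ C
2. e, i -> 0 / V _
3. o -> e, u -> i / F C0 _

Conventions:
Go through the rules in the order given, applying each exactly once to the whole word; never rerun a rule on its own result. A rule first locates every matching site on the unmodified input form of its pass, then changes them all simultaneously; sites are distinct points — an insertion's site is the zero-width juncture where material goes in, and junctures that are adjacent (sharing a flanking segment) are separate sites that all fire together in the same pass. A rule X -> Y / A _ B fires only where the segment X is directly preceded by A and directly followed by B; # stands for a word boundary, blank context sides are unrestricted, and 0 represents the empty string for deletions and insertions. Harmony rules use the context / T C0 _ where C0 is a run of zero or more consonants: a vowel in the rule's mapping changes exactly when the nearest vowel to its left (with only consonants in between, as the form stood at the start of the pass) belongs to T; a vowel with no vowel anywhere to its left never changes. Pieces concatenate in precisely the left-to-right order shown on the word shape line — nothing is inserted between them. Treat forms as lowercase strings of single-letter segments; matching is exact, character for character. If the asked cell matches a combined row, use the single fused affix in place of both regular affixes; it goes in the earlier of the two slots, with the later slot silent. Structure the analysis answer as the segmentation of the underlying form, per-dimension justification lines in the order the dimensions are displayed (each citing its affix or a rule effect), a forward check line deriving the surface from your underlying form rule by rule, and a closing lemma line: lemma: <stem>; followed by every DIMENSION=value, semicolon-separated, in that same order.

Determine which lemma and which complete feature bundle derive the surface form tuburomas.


underlying: tubu-ro-em-as
KEL=ma - signalled by the affix -em
VEL=ki - signalled by the affix -as
SUR=du - signalled by the affix -ro
check: tuburoemas -> tuburoemas -> tuburomas -> tuburomas
lemma: tubu; KEL=ma; VEL=ki; SUR=du


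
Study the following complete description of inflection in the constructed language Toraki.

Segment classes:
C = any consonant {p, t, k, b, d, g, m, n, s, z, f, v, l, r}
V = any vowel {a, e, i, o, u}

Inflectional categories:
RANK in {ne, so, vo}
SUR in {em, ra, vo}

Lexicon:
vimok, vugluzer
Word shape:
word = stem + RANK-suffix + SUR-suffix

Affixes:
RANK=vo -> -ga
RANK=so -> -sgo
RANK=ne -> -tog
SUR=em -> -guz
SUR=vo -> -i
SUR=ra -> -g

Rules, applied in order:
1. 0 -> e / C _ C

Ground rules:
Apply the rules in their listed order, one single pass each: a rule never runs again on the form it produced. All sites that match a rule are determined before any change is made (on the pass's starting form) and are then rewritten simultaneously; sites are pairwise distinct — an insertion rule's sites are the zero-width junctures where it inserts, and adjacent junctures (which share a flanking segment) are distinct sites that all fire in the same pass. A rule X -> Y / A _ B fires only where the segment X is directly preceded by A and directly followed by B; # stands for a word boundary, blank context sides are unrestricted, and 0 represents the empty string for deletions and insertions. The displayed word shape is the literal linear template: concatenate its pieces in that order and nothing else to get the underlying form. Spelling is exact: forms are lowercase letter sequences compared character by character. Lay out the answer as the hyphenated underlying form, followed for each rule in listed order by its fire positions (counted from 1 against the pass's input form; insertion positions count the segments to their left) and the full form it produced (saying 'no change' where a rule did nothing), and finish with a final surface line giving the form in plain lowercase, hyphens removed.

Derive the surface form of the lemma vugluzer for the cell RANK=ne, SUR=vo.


underlying: vugluzer-tog-i
1. 0 -> e / C _ C: inserts after position(s) 3, 8: vugeluzeretogi
surface: vugeluzeretogi


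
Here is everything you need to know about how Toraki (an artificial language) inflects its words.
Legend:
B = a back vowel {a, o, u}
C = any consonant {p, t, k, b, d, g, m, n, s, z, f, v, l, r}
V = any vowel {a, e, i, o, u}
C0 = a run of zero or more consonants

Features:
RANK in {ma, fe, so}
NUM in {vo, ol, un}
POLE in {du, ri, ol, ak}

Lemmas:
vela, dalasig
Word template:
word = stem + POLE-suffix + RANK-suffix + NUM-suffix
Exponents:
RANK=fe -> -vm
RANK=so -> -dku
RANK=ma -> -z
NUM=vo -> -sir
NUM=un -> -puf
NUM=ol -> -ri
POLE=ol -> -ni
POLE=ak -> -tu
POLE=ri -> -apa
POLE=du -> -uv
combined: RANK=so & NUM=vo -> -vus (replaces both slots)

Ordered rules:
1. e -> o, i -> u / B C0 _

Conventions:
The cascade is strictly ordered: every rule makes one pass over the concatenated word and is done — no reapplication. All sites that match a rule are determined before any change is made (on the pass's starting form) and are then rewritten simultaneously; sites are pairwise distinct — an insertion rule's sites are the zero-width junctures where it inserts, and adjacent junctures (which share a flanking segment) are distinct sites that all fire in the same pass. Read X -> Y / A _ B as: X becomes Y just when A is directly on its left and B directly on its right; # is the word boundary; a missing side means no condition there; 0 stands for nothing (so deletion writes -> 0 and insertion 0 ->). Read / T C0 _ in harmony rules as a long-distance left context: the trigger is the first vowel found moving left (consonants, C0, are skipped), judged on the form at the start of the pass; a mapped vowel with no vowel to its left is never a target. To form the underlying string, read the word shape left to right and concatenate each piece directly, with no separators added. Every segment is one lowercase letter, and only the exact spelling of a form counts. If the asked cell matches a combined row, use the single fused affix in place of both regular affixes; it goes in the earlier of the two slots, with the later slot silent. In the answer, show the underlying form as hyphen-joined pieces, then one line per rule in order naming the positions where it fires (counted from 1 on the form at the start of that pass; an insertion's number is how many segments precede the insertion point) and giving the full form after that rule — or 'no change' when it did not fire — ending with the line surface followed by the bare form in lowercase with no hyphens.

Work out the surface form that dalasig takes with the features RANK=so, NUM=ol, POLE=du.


underlying: dalasig-uv-dku-ri
1. e -> o, i -> u / B C0 _: fires at position(s) 6, 14: dalasuguvdkuru
surface: dalasuguvdkuru


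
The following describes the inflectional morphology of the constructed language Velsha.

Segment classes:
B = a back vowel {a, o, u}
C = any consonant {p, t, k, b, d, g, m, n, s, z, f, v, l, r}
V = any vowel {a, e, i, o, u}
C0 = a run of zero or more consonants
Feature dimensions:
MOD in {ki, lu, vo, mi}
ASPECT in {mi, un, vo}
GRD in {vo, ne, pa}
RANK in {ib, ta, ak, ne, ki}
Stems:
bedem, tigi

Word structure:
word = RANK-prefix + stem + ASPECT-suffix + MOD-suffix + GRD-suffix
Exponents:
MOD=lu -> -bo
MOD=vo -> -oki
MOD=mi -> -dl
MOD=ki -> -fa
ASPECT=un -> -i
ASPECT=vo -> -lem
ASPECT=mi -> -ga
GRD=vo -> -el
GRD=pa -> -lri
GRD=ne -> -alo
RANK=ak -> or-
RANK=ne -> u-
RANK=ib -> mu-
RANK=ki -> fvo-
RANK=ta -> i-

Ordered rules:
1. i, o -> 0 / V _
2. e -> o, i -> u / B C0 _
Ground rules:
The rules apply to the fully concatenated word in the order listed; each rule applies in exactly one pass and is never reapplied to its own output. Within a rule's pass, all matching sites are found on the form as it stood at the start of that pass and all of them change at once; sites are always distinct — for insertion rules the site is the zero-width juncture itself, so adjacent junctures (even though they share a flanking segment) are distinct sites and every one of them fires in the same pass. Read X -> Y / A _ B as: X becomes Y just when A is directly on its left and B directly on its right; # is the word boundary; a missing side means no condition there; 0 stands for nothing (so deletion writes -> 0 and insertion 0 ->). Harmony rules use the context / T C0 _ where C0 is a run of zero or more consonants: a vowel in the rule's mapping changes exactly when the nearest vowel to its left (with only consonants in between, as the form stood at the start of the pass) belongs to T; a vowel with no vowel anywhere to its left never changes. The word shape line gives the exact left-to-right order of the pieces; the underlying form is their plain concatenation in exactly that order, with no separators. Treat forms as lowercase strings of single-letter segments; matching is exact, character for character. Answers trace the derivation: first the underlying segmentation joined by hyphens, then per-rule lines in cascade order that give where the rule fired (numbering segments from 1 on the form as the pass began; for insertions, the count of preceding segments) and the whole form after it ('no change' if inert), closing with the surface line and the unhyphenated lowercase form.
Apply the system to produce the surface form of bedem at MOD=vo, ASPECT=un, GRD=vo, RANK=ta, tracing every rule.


underlying: i-bedem-i-oki-el
1. i, o -> 0 / V _: fires at position(s) 8: ibedemikiel
2. e -> o, i -> u / B C0 _: no change
surface: ibedemikiel


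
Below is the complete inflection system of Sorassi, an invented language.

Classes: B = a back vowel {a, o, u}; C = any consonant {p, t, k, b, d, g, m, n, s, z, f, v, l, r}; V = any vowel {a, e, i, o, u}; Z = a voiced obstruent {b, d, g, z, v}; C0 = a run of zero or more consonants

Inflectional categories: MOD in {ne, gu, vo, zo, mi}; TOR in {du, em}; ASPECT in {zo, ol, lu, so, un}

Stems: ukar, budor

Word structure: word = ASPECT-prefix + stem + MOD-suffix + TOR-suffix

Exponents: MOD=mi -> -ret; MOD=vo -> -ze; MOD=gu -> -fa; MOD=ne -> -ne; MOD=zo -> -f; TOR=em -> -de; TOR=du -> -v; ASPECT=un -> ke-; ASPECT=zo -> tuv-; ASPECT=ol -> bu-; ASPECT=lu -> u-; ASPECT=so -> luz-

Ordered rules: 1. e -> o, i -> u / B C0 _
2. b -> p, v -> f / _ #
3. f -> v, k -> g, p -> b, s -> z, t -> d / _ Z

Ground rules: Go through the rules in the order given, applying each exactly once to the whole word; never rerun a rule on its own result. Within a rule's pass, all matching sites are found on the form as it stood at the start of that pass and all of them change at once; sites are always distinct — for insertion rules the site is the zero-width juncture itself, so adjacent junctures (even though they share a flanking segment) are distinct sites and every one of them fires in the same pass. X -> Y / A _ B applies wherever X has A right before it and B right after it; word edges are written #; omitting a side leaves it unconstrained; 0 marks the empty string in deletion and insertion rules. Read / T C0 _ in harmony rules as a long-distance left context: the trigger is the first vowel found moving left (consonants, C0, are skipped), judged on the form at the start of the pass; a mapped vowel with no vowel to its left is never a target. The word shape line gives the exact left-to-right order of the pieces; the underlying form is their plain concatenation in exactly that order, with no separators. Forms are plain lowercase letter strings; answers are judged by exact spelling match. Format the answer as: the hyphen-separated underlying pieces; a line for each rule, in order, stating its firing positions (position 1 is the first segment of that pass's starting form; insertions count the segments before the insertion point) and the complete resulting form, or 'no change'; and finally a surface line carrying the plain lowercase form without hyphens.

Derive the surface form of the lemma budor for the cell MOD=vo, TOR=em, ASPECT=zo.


underlying: tuv-budor-ze-de
1. e -> o, i -> u / B C0 _: fires at position(s) 10: tuvbudorzode
2. b -> p, v -> f / _ #: no change
3. f -> v, k -> g, p -> b, s -> z, t -> d / _ Z: no change
surface: tuvbudorzode


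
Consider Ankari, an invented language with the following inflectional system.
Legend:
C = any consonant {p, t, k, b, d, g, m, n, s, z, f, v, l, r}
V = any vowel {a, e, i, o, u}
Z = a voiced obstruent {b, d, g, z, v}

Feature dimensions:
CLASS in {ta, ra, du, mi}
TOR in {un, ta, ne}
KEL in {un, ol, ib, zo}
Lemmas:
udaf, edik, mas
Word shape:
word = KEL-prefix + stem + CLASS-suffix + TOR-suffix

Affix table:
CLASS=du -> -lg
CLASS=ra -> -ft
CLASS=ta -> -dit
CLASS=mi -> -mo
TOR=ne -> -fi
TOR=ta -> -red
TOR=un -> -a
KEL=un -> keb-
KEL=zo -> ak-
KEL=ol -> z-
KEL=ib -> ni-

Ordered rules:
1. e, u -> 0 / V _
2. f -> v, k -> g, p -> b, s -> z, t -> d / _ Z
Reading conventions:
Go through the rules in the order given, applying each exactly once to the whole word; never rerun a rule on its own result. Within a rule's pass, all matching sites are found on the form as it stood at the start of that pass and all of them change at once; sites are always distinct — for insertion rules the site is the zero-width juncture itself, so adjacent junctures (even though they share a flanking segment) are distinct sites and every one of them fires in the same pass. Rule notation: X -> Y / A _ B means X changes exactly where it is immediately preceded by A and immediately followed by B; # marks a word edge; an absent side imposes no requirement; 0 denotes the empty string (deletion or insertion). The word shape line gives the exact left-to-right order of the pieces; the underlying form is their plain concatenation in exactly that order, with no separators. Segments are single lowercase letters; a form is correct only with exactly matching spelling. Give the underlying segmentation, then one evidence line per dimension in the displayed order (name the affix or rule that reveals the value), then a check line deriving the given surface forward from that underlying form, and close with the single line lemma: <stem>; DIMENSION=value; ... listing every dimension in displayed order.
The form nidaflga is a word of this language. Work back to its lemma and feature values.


underlying: ni-udaf-lg-a
CLASS=du - signalled by the affix -lg
TOR=un - signalled by the affix -a
KEL=ib - signalled by the affix ni-
check: niudaflga -> nidaflga -> nidaflga
lemma: udaf; CLASS=du; TOR=un; KEL=ib


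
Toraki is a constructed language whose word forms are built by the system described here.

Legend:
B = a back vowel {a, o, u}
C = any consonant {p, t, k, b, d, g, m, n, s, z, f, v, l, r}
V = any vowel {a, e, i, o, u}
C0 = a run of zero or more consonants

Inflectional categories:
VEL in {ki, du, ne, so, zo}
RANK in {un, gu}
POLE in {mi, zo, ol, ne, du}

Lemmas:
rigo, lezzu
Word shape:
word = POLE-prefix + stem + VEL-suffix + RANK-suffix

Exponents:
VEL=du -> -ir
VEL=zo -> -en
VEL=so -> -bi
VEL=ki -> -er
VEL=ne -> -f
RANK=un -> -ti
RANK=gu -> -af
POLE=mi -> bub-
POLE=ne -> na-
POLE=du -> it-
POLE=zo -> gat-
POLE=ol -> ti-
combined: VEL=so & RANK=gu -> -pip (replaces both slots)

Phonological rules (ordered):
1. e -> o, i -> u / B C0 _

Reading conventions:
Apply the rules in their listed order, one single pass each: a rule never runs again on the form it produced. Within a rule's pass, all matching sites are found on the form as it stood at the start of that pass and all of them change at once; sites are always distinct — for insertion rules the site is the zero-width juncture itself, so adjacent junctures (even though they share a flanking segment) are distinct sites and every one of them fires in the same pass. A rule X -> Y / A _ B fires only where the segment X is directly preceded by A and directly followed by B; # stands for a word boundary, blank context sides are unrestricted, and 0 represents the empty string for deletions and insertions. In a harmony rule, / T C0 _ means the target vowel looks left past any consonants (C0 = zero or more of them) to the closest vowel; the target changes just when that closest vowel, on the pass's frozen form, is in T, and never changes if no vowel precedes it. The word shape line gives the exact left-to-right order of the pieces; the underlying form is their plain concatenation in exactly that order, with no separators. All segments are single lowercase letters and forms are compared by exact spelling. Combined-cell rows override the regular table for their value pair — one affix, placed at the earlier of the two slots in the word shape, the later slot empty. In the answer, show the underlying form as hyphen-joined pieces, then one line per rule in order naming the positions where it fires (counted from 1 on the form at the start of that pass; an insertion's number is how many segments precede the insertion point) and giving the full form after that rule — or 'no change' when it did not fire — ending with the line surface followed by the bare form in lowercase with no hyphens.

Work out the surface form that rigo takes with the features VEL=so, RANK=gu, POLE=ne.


underlying: na-rigo-pip
1. e -> o, i -> u / B C0 _: fires at position(s) 4, 8: narugopup
surface: narugopup


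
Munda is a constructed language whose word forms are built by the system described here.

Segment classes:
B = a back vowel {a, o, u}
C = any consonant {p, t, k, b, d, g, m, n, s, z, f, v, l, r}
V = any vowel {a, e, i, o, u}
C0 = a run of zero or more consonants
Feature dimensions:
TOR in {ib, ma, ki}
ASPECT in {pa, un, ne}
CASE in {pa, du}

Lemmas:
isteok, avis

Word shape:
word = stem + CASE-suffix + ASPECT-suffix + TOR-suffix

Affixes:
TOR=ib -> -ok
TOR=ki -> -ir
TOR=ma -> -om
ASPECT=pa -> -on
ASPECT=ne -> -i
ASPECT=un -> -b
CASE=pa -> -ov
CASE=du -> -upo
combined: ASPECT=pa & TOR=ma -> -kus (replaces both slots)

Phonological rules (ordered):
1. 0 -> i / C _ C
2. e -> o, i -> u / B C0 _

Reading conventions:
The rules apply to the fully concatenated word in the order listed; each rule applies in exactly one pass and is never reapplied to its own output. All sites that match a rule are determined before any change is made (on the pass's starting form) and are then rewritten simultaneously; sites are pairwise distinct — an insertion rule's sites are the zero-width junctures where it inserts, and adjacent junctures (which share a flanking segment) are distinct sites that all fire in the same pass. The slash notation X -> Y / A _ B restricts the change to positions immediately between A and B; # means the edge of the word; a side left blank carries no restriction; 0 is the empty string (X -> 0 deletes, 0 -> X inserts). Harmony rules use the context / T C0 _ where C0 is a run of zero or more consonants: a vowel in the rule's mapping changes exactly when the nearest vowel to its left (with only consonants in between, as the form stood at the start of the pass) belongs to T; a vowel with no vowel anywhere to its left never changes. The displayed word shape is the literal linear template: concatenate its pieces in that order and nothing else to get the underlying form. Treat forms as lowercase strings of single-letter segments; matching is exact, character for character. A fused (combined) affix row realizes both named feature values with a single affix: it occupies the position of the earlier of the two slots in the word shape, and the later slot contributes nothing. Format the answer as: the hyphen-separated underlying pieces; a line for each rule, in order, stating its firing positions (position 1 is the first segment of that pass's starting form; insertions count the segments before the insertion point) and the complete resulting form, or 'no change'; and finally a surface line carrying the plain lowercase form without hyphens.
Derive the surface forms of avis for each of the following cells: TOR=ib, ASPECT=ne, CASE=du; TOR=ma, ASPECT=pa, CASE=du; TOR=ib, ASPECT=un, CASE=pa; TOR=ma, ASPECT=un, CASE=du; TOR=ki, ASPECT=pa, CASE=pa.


cell TOR=ib, ASPECT=ne, CASE=du:
underlying: avis-upo-i-ok
1. 0 -> i / C _ C: no change
2. e -> o, i -> u / B C0 _: fires at position(s) 3, 8: avusupouok
surface: avusupouok

cell TOR=ma, ASPECT=pa, CASE=du:
underlying: avis-upo-kus
1. 0 -> i / C _ C: no change
2. e -> o, i -> u / B C0 _: fires at position(s) 3: avusupokus
surface: avusupokus

cell TOR=ib, ASPECT=un, CASE=pa:
underlying: avis-ov-b-ok
1. 0 -> i / C _ C: inserts after position(s) 6: avisovibok
2. e -> o, i -> u / B C0 _: fires at position(s) 3, 7: avusovubok
surface: avusovubok

cell TOR=ma, ASPECT=un, CASE=du:
underlying: avis-upo-b-om
1. 0 -> i / C _ C: no change
2. e -> o, i -> u / B C0 _: fires at position(s) 3: avusupobom
surface: avusupobom

cell TOR=ki, ASPECT=pa, CASE=pa:
underlying: avis-ov-on-ir
1. 0 -> i / C _ C: no change
2. e -> o, i -> u / B C0 _: fires at position(s) 3, 9: avusovonur
surface: avusovonur


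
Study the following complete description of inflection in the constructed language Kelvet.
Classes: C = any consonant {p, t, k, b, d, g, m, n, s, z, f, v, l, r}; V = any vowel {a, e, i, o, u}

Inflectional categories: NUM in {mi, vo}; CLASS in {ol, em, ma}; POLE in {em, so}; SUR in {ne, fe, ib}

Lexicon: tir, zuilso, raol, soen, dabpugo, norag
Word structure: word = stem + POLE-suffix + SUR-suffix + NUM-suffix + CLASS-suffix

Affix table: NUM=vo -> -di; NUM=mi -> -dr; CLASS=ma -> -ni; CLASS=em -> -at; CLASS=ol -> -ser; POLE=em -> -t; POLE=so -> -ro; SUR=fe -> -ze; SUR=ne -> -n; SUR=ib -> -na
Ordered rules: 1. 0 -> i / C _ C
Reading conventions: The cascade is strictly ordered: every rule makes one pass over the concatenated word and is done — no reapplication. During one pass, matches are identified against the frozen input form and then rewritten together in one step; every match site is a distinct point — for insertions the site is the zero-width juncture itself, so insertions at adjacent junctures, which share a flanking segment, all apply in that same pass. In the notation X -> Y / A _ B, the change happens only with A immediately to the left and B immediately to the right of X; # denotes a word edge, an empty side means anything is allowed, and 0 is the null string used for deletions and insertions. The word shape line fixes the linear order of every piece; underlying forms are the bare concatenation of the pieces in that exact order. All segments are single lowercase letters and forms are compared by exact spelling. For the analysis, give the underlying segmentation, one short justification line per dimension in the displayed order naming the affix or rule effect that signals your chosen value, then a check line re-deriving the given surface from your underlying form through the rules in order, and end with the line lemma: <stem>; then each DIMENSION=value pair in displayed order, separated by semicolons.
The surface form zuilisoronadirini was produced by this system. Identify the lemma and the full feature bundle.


underlying: zuilso-ro-na-dr-ni
NUM=mi - signalled by the affix -dr
CLASS=ma - signalled by the affix -ni
POLE=so - signalled by the affix -ro
SUR=ib - signalled by the affix -na
check: zuilsoronadrni -> zuilisoronadirini
lemma: zuilso; NUM=mi; CLASS=ma; POLE=so; SUR=ib


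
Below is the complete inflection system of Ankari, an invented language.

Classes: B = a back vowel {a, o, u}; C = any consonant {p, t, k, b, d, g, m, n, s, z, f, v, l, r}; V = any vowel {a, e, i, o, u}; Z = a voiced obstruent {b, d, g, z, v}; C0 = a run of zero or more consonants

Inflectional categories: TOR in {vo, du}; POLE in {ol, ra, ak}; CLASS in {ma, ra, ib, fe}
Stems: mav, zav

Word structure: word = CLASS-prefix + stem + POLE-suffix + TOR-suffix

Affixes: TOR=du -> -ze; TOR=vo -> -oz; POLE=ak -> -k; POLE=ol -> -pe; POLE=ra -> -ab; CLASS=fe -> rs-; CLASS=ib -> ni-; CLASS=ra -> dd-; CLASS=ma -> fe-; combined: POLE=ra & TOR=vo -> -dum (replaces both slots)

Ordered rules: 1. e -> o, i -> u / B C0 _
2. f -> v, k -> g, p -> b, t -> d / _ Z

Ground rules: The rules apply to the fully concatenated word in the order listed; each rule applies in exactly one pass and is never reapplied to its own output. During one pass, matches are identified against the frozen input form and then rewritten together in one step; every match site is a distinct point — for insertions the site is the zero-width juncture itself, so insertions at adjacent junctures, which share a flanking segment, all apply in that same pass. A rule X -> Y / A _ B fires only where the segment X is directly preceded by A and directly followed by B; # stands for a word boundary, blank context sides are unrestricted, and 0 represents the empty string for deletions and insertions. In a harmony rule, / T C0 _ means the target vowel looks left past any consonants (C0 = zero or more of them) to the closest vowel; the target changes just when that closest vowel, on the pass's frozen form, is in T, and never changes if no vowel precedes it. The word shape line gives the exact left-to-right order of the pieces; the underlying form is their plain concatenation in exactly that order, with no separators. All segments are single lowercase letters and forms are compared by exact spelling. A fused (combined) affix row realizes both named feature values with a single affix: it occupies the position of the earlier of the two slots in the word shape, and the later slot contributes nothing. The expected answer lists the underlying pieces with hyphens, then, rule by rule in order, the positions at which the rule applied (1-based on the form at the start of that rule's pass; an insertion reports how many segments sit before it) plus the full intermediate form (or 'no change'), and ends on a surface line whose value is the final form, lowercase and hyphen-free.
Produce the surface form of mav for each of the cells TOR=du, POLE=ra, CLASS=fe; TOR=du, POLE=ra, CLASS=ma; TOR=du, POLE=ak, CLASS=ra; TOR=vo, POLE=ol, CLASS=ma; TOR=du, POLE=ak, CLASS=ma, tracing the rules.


cell TOR=du, POLE=ra, CLASS=fe:
underlying: rs-mav-ab-ze
1. e -> o, i -> u / B C0 _: fires at position(s) 9: rsmavabzo
2. f -> v, k -> g, p -> b, t -> d / _ Z: no change
surface: rsmavabzo

cell TOR=du, POLE=ra, CLASS=ma:
underlying: fe-mav-ab-ze
1. e -> o, i -> u / B C0 _: fires at position(s) 9: femavabzo
2. f -> v, k -> g, p -> b, t -> d / _ Z: no change
surface: femavabzo

cell TOR=du, POLE=ak, CLASS=ra:
underlying: dd-mav-k-ze
1. e -> o, i -> u / B C0 _: fires at position(s) 8: ddmavkzo
2. f -> v, k -> g, p -> b, t -> d / _ Z: fires at position(s) 6: ddmavgzo
surface: ddmavgzo

cell TOR=vo, POLE=ol, CLASS=ma:
underlying: fe-mav-pe-oz
1. e -> o, i -> u / B C0 _: fires at position(s) 7: femavpooz
2. f -> v, k -> g, p -> b, t -> d / _ Z: no change
surface: femavpooz

cell TOR=du, POLE=ak, CLASS=ma:
underlying: fe-mav-k-ze
1. e -> o, i -> u / B C0 _: fires at position(s) 8: femavkzo
2. f -> v, k -> g, p -> b, t -> d / _ Z: fires at position(s) 6: femavgzo
surface: femavgzo


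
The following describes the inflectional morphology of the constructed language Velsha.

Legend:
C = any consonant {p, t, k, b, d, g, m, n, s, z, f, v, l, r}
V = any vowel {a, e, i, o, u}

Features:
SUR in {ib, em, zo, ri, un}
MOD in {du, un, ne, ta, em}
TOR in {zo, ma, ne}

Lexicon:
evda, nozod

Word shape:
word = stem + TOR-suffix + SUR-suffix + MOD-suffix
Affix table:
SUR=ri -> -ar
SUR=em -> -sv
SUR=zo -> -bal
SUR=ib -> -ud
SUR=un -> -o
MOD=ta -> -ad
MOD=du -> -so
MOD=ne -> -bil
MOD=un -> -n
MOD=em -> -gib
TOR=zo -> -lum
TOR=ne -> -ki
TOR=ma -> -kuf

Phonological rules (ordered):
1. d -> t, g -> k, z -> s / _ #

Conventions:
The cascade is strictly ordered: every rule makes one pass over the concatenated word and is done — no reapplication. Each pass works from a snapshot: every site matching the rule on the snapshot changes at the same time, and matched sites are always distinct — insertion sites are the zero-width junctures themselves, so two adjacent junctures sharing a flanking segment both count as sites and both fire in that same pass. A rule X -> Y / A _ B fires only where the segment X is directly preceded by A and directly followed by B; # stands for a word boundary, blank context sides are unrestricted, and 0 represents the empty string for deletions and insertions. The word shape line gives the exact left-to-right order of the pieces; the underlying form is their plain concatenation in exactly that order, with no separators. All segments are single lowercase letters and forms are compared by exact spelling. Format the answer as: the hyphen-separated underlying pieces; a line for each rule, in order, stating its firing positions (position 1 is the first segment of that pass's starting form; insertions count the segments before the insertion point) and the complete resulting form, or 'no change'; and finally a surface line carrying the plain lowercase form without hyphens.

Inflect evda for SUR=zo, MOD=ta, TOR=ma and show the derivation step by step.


underlying: evda-kuf-bal-ad
1. d -> t, g -> k, z -> s / _ #: fires at position(s) 12: evdakufbalat
surface: evdakufbalat


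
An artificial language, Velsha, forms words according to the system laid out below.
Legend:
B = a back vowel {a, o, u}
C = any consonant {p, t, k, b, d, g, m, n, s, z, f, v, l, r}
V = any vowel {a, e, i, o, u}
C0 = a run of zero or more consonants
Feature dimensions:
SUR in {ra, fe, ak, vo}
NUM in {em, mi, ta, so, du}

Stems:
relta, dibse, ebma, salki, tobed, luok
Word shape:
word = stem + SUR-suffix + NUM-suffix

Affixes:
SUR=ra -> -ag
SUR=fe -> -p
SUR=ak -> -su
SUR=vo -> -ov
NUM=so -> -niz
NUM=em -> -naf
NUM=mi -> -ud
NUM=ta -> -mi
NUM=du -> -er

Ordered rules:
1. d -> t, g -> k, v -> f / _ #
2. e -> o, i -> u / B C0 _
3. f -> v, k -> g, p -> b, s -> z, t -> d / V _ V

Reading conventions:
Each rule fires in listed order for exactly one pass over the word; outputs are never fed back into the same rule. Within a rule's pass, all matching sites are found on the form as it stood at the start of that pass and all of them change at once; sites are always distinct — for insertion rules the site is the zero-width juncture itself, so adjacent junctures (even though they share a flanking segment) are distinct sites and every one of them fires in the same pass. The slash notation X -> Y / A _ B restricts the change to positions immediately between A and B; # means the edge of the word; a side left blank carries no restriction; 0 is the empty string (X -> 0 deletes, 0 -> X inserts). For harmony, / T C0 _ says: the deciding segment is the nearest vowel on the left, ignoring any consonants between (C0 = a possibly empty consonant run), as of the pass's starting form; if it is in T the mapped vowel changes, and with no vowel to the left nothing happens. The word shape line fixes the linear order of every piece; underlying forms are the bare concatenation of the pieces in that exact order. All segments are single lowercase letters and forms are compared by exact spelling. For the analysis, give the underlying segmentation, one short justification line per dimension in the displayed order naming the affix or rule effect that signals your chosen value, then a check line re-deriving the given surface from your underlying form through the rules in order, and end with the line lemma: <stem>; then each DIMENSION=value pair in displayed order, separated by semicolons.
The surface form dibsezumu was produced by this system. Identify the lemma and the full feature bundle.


underlying: dibse-su-mi
SUR=ak - signalled by the affix -su
NUM=ta - signalled by the affix -mi
check: dibsesumi -> dibsesumi -> dibsesumu -> dibsezumu
lemma: dibse; SUR=ak; NUM=ta


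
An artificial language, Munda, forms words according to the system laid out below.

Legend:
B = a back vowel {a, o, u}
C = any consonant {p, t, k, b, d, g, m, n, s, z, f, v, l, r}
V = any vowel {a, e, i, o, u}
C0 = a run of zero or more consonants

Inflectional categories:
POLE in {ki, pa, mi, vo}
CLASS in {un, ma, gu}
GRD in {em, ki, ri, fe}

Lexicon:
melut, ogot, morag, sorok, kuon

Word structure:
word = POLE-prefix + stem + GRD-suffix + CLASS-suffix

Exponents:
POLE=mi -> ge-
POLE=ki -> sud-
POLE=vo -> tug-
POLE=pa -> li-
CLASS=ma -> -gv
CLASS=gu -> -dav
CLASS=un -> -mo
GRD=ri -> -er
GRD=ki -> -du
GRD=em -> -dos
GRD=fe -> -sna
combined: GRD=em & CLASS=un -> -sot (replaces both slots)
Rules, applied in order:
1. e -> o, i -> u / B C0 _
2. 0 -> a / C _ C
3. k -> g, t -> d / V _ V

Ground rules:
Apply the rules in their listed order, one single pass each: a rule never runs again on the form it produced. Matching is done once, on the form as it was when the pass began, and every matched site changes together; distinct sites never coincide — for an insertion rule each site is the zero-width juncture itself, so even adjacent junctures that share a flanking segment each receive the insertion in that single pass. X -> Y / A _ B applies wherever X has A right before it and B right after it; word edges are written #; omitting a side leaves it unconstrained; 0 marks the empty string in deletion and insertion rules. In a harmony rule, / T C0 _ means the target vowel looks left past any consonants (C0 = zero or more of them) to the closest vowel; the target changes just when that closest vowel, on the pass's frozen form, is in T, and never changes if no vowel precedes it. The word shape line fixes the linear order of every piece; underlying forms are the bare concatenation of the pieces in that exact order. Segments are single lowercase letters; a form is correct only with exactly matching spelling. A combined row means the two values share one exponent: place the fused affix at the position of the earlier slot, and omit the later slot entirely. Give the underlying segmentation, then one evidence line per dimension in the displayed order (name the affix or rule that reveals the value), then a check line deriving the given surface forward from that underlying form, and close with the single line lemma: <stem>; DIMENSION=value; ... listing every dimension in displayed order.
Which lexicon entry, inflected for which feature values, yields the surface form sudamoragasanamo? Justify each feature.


underlying: sud-morag-sna-mo
POLE=ki - signalled by the affix sud-
CLASS=un - signalled by the affix -mo
GRD=fe - signalled by the affix -sna
check: sudmoragsnamo -> sudmoragsnamo -> sudamoragasanamo -> sudamoragasanamo
lemma: morag; POLE=ki; CLASS=un; GRD=fe


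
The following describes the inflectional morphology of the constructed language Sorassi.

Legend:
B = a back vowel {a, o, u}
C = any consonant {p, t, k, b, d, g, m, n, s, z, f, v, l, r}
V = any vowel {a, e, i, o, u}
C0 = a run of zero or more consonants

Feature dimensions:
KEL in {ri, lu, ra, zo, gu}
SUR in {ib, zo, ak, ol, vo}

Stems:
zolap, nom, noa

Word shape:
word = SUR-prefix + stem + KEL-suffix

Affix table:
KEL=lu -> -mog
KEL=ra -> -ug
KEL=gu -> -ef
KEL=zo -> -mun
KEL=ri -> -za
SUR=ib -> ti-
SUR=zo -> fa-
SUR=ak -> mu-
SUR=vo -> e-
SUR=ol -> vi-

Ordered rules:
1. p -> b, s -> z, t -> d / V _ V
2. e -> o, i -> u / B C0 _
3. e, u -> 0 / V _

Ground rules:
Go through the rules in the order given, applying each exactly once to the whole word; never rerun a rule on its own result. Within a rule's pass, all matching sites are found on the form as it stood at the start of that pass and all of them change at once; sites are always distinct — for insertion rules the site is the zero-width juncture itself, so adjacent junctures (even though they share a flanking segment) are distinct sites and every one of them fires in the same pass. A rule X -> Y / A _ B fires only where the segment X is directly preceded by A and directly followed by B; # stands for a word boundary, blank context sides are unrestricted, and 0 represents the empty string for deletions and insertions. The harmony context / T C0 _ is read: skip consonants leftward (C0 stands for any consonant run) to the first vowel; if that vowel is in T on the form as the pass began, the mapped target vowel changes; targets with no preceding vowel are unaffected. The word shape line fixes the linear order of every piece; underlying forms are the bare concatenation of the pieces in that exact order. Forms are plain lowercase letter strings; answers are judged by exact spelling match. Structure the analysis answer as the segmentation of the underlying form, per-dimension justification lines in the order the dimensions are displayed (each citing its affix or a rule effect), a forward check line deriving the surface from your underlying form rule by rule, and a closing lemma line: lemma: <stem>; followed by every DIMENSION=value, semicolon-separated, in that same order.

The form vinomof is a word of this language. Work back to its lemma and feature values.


underlying: vi-nom-ef
KEL=gu - signalled by the affix -ef
SUR=ol - signalled by the affix vi-
check: vinomef -> vinomef -> vinomof -> vinomof
lemma: nom; KEL=gu; SUR=ol
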